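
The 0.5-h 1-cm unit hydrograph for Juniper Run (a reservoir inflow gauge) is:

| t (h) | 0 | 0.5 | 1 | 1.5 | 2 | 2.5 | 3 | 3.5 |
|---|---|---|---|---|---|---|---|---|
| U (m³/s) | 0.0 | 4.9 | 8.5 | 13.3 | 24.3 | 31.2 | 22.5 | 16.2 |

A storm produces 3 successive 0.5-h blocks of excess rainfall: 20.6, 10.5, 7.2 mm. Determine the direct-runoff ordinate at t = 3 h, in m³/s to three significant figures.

By discrete convolution, Q_j = Σ (P_i / 10 mm) · U_{j−i}.
At t = 3 h (j=6): Q = (20.6/10)·22.5 + (10.5/10)·31.2 + (7.2/10)·24.3 = 96.6 m³/s.

Q ≈ 96.6 m³/s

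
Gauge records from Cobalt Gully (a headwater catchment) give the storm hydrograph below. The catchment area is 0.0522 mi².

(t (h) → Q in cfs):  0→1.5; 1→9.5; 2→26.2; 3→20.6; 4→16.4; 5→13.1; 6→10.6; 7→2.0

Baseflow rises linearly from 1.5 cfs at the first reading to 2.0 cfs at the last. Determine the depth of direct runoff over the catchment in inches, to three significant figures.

d ≈ 2.55 in

Direct runoff: 0.00, 7.93, 24.56, 18.89, 14.61, 11.24, 8.67, 0.00 cfs; ΣQ_DR = 85.90 cfs.
V = ΣQ_DR · Δt = 85.90 × 3600 s = 3.092 × 10^5 ft³.
Over A = 0.0522 mi², depth = V / A = 2.55 in.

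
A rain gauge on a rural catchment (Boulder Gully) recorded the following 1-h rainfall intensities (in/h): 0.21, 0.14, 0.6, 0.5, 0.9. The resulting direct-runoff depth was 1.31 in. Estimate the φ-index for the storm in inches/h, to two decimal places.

Only the 3 blocks with intensity above φ contribute runoff: 0.6, 0.5, 0.9 in/h.
Σ(I−φ)·Δt = d  ⇒  (0.6+0.5+0.9 − 3φ)·1 = 1.31
φ = (2.000 − 1.31/1) / 3 = 0.23 in/h.

φ ≈ 0.23 in/h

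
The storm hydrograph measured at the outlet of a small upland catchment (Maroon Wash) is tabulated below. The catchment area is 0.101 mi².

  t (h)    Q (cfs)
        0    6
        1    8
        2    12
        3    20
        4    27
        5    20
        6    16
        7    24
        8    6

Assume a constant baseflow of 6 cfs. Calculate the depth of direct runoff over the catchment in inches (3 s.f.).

d ≈ 1.30 in

Direct runoff: 0.0, 2.0, 6.0, 14.0, 21.0, 14.0, 10.0, 18.0, 0.0 cfs; ΣQ_DR = 85.00 cfs.
V = ΣQ_DR · Δt = 85.00 × 3600 s = 3.060 × 10^5 ft³.
Over A = 0.101 mi², depth = V / A = 1.30 in.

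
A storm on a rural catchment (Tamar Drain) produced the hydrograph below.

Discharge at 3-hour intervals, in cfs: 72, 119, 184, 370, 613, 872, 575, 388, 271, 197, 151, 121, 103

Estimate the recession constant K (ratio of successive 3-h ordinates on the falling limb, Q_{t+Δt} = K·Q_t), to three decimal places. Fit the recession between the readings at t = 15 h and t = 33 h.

K ≈ 0.720

Using the recession-limb readings at t = 15 h and t = 33 h: Q falls from 872 to 121 cfs over 6 intervals.
K = (Q₂/Q₁)^(1/6) = (121/872)^(1/6) = 0.720.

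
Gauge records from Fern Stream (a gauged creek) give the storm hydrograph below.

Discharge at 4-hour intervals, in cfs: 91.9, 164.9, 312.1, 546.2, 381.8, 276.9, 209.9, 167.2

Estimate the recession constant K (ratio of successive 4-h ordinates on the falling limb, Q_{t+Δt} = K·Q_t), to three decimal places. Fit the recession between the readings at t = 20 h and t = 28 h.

Using the recession-limb readings at t = 20 h and t = 28 h: Q falls from 276.9 to 167.2 cfs over 2 intervals.
K = (Q₂/Q₁)^(1/2) = (167.2/276.9)^(1/2) = 0.777.

K ≈ 0.777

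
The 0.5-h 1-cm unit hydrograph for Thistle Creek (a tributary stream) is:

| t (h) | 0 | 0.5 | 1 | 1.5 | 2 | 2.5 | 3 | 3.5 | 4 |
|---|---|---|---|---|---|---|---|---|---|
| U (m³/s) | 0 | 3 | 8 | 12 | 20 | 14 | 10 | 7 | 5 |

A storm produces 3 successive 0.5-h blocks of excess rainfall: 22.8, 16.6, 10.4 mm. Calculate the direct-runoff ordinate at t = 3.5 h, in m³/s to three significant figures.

Q ≈ 47.1 m³/s

By discrete convolution, Q_j = Σ (P_i / 10 mm) · U_{j−i}.
At t = 3.5 h (j=7): Q = (22.8/10)·7 + (16.6/10)·10 + (10.4/10)·14 = 47.1 m³/s.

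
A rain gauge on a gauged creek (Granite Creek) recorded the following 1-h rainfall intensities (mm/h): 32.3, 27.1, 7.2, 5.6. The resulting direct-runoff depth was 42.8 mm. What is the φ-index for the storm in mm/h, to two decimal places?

φ ≈ 8.30 mm/h

Only the 2 blocks with intensity above φ contribute runoff: 32.3, 27.1 mm/h.
Σ(I−φ)·Δt = d  ⇒  (32.3+27.1 − 2φ)·1 = 42.8
φ = (59.40 − 42.8/1) / 2 = 8.30 mm/h.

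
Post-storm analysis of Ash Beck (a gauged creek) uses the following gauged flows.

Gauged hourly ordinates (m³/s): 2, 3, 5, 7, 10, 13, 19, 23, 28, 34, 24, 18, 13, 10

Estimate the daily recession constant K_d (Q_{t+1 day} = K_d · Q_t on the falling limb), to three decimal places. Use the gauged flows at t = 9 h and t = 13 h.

K_d ≈ 0.001

Between t = 9 h and t = 13 h the flow falls from 34 to 10 m³/s over 4×1 h = 4 h.
Per-interval ratio K = (10/34)^(1/4) = 0.7364; K_d = K^(24/1) = 0.001.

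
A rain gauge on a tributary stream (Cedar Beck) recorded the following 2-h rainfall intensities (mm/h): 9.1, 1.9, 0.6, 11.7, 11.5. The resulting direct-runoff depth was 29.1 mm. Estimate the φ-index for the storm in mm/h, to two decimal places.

φ ≈ 5.92 mm/h

Only the 3 blocks with intensity above φ contribute runoff: 9.1, 11.7, 11.5 mm/h.
Σ(I−φ)·Δt = d  ⇒  (9.1+11.7+11.5 − 3φ)·2 = 29.1
φ = (32.30 − 29.1/2) / 3 = 5.92 mm/h.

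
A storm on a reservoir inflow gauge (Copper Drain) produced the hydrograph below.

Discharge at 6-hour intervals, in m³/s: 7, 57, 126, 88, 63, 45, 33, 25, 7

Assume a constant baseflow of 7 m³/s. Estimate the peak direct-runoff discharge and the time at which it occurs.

Q_p = 119.0 m³/s at t = 12 h

Subtracting baseflow gives direct-runoff ordinates: 0.0, 50.0, 119.0, 81.0, 56.0, 38.0, 26.0, 18.0, 0.0 m³/s.
The maximum is 119.0 m³/s, occurring at the reading for t = 12 h.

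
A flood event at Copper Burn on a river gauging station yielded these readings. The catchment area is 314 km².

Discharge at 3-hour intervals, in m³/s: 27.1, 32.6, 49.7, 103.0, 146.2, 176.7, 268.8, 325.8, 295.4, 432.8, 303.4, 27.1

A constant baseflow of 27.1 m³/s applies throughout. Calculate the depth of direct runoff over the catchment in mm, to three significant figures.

d ≈ 64.1 mm

Direct runoff: 0.0, 5.5, 22.6, 75.9, 119.1, 149.6, 241.7, 298.7, 268.3, 405.7, 276.3, 0.0 m³/s; ΣQ_DR = 1863 m³/s.
V = ΣQ_DR · Δt = 1863 × 10800 s = 2.012 × 10^7 m³.
Over A = 314 km², depth = V / A = 64.1 mm.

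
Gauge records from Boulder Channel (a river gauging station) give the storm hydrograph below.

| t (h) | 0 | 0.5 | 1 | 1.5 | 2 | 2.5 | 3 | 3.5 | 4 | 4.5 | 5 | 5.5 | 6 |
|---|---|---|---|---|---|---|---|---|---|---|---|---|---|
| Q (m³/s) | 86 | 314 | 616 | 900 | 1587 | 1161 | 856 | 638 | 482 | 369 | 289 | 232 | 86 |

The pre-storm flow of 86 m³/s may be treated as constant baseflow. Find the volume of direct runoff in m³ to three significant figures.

V ≈ 1.17 × 10^7 m³

Direct-runoff ordinates (Q − Q_b): 0.0, 228.0, 530.0, 814.0, 1501.0, 1075.0, 770.0, 552.0, 396.0, 283.0, 203.0, 146.0, 0.0 m³/s.
ΣQ_DR = 6498 m³/s.
With Δt = 0.5 h = 1800 s, V = ΣQ_DR · Δt = 6498 × 1800 = 1.17 × 10^7 m³.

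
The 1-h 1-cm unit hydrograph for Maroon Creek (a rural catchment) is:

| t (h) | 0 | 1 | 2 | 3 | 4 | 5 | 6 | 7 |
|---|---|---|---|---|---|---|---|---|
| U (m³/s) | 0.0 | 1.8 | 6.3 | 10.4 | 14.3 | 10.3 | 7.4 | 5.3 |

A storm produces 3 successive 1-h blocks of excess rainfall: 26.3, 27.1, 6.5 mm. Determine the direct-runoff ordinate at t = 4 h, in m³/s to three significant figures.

Q ≈ 69.9 m³/s

By discrete convolution, Q_j = Σ (P_i / 10 mm) · U_{j−i}.
At t = 4 h (j=4): Q = (26.3/10)·14.3 + (27.1/10)·10.4 + (6.5/10)·6.3 = 69.9 m³/s.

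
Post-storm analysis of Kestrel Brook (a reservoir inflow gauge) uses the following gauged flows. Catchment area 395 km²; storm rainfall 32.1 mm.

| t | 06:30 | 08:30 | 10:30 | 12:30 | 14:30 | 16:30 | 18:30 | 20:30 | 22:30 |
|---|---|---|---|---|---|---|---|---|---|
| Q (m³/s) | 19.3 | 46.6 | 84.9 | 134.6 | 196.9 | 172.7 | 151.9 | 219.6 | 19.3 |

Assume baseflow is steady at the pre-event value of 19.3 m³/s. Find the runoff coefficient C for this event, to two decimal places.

C ≈ 0.50

ΣQ_DR = 872.1 m³/s; V = ΣQ_DR·Δt = 6.279 × 10^6 m³.
Runoff depth d = V / A = 15.90 mm.
C = d / P = 15.90 / 32.1 = 0.50.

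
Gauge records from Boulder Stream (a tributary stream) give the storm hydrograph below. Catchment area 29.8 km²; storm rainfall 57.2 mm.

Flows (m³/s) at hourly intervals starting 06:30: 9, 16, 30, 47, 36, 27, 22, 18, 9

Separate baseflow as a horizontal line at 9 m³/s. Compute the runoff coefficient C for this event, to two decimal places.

ΣQ_DR = 133.0 m³/s; V = ΣQ_DR·Δt = 4.788 × 10^5 m³.
Runoff depth d = V / A = 16.07 mm.
C = d / P = 16.07 / 57.2 = 0.28.

C ≈ 0.28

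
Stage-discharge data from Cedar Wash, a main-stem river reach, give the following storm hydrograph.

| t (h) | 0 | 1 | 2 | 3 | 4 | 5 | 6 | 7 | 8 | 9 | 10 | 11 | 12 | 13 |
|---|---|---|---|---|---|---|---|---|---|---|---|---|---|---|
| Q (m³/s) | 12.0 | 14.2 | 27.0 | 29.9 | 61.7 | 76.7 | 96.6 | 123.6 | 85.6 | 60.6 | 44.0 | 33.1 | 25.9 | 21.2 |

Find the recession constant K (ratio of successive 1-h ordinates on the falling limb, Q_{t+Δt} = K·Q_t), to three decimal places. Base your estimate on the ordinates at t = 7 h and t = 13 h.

Using the recession-limb readings at t = 7 h and t = 13 h: Q falls from 123.6 to 21.2 m³/s over 6 intervals.
K = (Q₂/Q₁)^(1/6) = (21.2/123.6)^(1/6) = 0.745.

K ≈ 0.745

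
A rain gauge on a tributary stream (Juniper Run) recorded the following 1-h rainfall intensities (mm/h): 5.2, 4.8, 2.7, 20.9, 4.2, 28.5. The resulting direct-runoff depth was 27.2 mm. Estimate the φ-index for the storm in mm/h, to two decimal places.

Only the 2 blocks with intensity above φ contribute runoff: 20.9, 28.5 mm/h.
Σ(I−φ)·Δt = d  ⇒  (20.9+28.5 − 2φ)·1 = 27.2
φ = (49.40 − 27.2/1) / 2 = 11.10 mm/h.

φ ≈ 11.10 mm/h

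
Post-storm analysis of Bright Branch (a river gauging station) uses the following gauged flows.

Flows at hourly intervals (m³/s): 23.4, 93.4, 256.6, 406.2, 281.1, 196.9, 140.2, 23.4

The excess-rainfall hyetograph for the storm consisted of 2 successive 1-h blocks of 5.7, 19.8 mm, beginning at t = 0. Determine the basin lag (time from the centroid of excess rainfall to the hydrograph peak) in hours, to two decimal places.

Centroid of excess rainfall: t_c = Σ P_i·t̄_i / ΣP_i = 1.2765 h (block centres at 0.5, 1.5 h).
Hydrograph peak occurs at t = 3 h, so basin lag t_L = 3 − 1.2765 = 1.72 h.

t_L ≈ 1.72 h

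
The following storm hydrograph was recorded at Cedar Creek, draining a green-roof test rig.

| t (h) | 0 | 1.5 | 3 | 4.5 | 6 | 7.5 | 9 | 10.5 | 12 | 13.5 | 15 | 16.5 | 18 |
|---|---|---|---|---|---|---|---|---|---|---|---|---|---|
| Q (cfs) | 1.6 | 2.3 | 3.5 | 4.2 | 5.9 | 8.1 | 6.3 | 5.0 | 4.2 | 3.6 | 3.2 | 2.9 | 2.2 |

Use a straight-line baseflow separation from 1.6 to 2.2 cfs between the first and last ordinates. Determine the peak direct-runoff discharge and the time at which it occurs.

Subtracting baseflow gives direct-runoff ordinates: 0.00, 0.65, 1.80, 2.45, 4.10, 6.25, 4.40, 3.05, 2.20, 1.55, 1.10, 0.75, 0.00 cfs.
The maximum is 6.25 cfs, occurring at the reading for t = 7.5 h.

Q_p = 6.25 cfs at t = 7.5 h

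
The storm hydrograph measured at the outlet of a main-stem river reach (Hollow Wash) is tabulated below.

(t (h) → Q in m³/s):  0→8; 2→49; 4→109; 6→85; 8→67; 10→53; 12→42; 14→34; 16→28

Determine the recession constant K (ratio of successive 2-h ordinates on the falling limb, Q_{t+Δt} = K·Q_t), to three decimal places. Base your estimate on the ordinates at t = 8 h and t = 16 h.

Using the recession-limb readings at t = 8 h and t = 16 h: Q falls from 67 to 28 m³/s over 4 intervals.
K = (Q₂/Q₁)^(1/4) = (28/67)^(1/4) = 0.804.

K ≈ 0.804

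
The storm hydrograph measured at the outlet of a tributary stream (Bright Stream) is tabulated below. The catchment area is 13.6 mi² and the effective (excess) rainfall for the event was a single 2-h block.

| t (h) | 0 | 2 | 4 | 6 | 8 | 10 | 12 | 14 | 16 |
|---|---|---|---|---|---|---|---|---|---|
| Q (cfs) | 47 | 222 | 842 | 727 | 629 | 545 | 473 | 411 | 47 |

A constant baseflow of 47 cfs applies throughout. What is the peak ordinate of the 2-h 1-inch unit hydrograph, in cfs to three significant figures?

Direct runoff: 0.0, 175.0, 795.0, 680.0, 582.0, 498.0, 426.0, 364.0, 0.0 cfs; ΣQ_DR = 3520 cfs, peak = 795.0 cfs.
Runoff depth d = ΣQ_DR·Δt / A = 3520 × 7200 / (13.6 mi²) = 0.8021 in.
The 1-inch UH is the DRH scaled by (1 in)/d, so U_p = 795.0 × 1/0.8021 = 991 cfs.

U_p ≈ 991 cfs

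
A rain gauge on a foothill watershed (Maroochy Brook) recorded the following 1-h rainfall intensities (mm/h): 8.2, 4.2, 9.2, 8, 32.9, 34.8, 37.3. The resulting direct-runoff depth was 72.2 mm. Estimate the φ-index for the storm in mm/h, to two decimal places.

φ ≈ 10.93 mm/h

Only the 3 blocks with intensity above φ contribute runoff: 32.9, 34.8, 37.3 mm/h.
Σ(I−φ)·Δt = d  ⇒  (32.9+34.8+37.3 − 3φ)·1 = 72.2
φ = (105.0 − 72.2/1) / 3 = 10.93 mm/h.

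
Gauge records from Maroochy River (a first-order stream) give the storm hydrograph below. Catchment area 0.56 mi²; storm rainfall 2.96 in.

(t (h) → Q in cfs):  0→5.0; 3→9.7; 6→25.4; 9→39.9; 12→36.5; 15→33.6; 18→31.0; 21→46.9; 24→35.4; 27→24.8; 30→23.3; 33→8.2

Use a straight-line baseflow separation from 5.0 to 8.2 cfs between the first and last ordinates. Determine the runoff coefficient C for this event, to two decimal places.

ΣQ_DR = 240.5 cfs; V = ΣQ_DR·Δt = 2.597 × 10^6 ft³.
Runoff depth d = V / A = 1.996 in.
C = d / P = 1.996 / 2.96 = 0.67.

C ≈ 0.67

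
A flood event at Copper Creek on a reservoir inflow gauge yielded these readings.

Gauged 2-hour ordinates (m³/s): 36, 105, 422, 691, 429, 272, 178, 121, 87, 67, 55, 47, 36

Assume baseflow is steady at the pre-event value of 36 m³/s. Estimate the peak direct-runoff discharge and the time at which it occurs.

Subtracting baseflow gives direct-runoff ordinates: 0.0, 69.0, 386.0, 655.0, 393.0, 236.0, 142.0, 85.0, 51.0, 31.0, 19.0, 11.0, 0.0 m³/s.
The maximum is 655.0 m³/s, occurring at the reading for t = 6 h.

Q_p = 655.0 m³/s at t = 6 h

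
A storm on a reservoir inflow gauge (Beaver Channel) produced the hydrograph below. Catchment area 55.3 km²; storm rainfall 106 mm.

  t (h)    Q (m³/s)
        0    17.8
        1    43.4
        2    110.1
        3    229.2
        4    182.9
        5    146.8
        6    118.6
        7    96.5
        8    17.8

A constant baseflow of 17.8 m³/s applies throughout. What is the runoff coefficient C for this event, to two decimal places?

ΣQ_DR = 802.9 m³/s; V = ΣQ_DR·Δt = 2.890 × 10^6 m³.
Runoff depth d = V / A = 52.27 mm.
C = d / P = 52.27 / 106 = 0.49.

C ≈ 0.49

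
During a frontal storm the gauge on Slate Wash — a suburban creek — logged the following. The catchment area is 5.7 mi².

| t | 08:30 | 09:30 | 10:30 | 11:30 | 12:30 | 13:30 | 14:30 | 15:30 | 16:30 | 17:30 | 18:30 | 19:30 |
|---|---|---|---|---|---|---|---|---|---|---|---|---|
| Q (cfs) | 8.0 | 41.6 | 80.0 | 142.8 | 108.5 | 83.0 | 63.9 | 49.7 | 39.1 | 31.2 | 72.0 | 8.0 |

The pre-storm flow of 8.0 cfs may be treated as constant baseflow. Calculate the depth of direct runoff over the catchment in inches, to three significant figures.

d ≈ 0.172 in

Direct runoff: 0.0, 33.6, 72.0, 134.8, 100.5, 75.0, 55.9, 41.7, 31.1, 23.2, 64.0, 0.0 cfs; ΣQ_DR = 631.8 cfs.
V = ΣQ_DR · Δt = 631.8 × 3600 s = 2.274 × 10^6 ft³.
Over A = 5.7 mi², depth = V / A = 0.172 in.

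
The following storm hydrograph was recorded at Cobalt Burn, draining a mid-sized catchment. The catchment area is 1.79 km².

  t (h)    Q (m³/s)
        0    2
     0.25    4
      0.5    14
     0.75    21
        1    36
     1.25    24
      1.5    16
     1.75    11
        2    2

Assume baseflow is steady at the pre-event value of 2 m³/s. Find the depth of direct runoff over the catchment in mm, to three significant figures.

d ≈ 56.3 mm

Direct runoff: 0.0, 2.0, 12.0, 19.0, 34.0, 22.0, 14.0, 9.0, 0.0 m³/s; ΣQ_DR = 112.0 m³/s.
V = ΣQ_DR · Δt = 112.0 × 900 s = 1.008 × 10^5 m³.
Over A = 1.79 km², depth = V / A = 56.3 mm.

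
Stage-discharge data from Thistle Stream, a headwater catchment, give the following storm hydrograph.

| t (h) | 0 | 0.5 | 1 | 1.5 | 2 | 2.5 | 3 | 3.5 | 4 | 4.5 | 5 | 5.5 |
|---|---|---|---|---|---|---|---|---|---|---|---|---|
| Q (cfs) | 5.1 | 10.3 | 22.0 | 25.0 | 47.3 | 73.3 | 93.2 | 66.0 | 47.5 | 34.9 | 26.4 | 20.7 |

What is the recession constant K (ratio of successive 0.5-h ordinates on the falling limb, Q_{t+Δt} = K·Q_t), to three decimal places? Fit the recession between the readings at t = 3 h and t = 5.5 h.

Using the recession-limb readings at t = 3 h and t = 5.5 h: Q falls from 93.2 to 20.7 cfs over 5 intervals.
K = (Q₂/Q₁)^(1/5) = (20.7/93.2)^(1/5) = 0.740.

K ≈ 0.740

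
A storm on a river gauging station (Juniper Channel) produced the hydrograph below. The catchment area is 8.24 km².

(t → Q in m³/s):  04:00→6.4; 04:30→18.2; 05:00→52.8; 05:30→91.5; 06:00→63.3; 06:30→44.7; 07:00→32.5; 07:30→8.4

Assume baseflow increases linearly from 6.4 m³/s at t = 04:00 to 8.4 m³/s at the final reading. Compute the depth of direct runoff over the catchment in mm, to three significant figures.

Direct runoff: 0.00, 11.51, 45.83, 84.24, 55.76, 36.87, 24.39, 0.00 m³/s; ΣQ_DR = 258.6 m³/s.
V = ΣQ_DR · Δt = 258.6 × 1800 s = 4.655 × 10^5 m³.
Over A = 8.24 km², depth = V / A = 56.5 mm.

d ≈ 56.5 mm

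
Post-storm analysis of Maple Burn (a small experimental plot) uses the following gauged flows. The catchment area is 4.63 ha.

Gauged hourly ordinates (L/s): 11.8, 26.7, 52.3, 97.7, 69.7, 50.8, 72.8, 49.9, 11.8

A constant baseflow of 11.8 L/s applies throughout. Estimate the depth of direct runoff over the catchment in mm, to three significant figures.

d ≈ 26.2 mm

Direct runoff: 0.0, 14.9, 40.5, 85.9, 57.9, 39.0, 61.0, 38.1, 0.0 L/s; ΣQ_DR = 337.3 L/s.
V = ΣQ_DR · Δt = 337.3 × 3600 s = 1.214 × 10^6 L.
Over A = 4.63 ha, depth = V / A = 26.2 mm.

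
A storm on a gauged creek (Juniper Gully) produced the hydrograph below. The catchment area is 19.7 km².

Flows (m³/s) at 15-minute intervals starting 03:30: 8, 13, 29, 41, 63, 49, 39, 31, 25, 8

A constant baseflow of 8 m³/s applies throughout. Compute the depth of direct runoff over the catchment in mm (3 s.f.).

Direct runoff: 0.0, 5.0, 21.0, 33.0, 55.0, 41.0, 31.0, 23.0, 17.0, 0.0 m³/s; ΣQ_DR = 226.0 m³/s.
V = ΣQ_DR · Δt = 226.0 × 900 s = 2.034 × 10^5 m³.
Over A = 19.7 km², depth = V / A = 10.3 mm.

d ≈ 10.3 mm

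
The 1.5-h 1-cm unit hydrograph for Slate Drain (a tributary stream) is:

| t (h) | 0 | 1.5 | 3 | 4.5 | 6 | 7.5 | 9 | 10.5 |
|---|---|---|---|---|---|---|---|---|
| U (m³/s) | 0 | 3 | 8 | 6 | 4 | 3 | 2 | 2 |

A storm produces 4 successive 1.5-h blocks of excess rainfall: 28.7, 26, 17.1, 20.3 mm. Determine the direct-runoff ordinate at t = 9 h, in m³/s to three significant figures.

By discrete convolution, Q_j = Σ (P_i / 10 mm) · U_{j−i}.
At t = 9 h (j=6): Q = (28.7/10)·2 + (26/10)·3 + (17.1/10)·4 + (20.3/10)·6 = 32.6 m³/s.

Q ≈ 32.6 m³/s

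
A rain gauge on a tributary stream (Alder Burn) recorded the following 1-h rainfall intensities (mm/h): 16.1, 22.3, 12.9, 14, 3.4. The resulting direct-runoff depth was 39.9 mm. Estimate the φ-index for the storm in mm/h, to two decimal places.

φ ≈ 6.35 mm/h

Only the 4 blocks with intensity above φ contribute runoff: 16.1, 22.3, 12.9, 14 mm/h.
Σ(I−φ)·Δt = d  ⇒  (16.1+22.3+12.9+14 − 4φ)·1 = 39.9
φ = (65.30 − 39.9/1) / 4 = 6.35 mm/h.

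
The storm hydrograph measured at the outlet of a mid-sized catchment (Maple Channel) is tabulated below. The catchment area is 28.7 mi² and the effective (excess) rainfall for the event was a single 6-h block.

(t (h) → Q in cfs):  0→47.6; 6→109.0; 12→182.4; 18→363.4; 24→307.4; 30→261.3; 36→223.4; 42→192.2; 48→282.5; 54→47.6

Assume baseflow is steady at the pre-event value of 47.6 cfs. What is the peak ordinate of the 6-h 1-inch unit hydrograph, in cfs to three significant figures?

U_p ≈ 633 cfs

Direct runoff: 0.0, 61.4, 134.8, 315.8, 259.8, 213.7, 175.8, 144.6, 234.9, 0.0 cfs; ΣQ_DR = 1541 cfs, peak = 315.8 cfs.
Runoff depth d = ΣQ_DR·Δt / A = 1541 × 21600 / (28.7 mi²) = 0.4991 in.
The 1-inch UH is the DRH scaled by (1 in)/d, so U_p = 315.8 × 1/0.4991 = 633 cfs.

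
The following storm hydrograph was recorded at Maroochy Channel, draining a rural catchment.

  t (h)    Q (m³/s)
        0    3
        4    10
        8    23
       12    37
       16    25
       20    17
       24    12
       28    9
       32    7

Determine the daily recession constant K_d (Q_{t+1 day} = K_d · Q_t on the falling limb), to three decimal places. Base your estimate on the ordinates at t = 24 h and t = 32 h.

K_d ≈ 0.198

Between t = 24 h and t = 32 h the flow falls from 12 to 7 m³/s over 2×4 h = 8 h.
Per-interval ratio K = (7/12)^(1/2) = 0.7638; K_d = K^(24/4) = 0.198.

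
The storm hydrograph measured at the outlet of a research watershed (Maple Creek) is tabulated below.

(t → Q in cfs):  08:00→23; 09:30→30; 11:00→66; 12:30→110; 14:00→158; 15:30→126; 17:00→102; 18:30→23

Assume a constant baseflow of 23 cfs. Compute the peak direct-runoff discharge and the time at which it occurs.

Q_p = 135.0 cfs at t = 14:00

Subtracting baseflow gives direct-runoff ordinates: 0.0, 7.0, 43.0, 87.0, 135.0, 103.0, 79.0, 0.0 cfs.
The maximum is 135.0 cfs, occurring at the reading for t = 14:00.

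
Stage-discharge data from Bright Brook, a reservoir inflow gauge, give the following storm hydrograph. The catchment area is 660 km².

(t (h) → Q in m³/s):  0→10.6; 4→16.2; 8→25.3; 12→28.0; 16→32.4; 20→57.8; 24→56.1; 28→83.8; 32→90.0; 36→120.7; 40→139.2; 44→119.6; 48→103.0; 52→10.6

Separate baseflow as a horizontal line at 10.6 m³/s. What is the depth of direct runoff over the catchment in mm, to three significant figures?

Direct runoff: 0.0, 5.6, 14.7, 17.4, 21.8, 47.2, 45.5, 73.2, 79.4, 110.1, 128.6, 109.0, 92.4, 0.0 m³/s; ΣQ_DR = 744.9 m³/s.
V = ΣQ_DR · Δt = 744.9 × 14400 s = 1.073 × 10^7 m³.
Over A = 660 km², depth = V / A = 16.3 mm.

d ≈ 16.3 mm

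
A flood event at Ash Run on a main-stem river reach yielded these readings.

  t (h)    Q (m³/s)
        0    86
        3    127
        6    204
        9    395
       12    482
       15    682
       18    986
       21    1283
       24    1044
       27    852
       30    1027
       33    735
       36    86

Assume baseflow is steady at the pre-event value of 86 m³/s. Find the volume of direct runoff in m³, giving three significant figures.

Direct-runoff ordinates (Q − Q_b): 0.0, 41.0, 118.0, 309.0, 396.0, 596.0, 900.0, 1197.0, 958.0, 766.0, 941.0, 649.0, 0.0 m³/s.
ΣQ_DR = 6871 m³/s.
With Δt = 3 h = 10800 s, V = ΣQ_DR · Δt = 6871 × 10800 = 7.42 × 10^7 m³.

V ≈ 7.42 × 10^7 m³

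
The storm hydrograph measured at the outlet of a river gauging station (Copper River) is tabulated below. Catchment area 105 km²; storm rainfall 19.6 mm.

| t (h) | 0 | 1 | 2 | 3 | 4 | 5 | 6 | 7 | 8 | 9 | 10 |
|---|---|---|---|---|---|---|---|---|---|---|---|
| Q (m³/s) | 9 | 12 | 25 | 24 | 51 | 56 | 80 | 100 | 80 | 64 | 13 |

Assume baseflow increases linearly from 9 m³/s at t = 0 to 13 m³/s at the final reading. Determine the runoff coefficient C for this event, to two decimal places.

ΣQ_DR = 393.0 m³/s; V = ΣQ_DR·Δt = 1.415 × 10^6 m³.
Runoff depth d = V / A = 13.47 mm.
C = d / P = 13.47 / 19.6 = 0.69.

C ≈ 0.69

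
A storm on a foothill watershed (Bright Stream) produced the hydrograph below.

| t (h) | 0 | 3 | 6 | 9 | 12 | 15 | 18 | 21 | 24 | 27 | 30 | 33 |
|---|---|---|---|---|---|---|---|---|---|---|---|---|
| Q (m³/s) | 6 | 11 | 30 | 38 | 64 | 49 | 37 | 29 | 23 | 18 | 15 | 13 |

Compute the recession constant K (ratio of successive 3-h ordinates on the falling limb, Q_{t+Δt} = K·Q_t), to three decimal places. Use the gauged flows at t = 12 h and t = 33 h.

K ≈ 0.796

Using the recession-limb readings at t = 12 h and t = 33 h: Q falls from 64 to 13 m³/s over 7 intervals.
K = (Q₂/Q₁)^(1/7) = (13/64)^(1/7) = 0.796.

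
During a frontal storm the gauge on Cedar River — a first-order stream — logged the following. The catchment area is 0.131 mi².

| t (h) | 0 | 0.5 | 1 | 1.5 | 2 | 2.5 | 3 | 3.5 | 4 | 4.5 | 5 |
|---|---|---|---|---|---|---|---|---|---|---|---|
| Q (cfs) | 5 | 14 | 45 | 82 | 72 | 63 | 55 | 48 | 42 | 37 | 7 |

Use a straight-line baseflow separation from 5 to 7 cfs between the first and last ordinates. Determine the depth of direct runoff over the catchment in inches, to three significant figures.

d ≈ 2.39 in

Direct runoff: 0.00, 8.80, 39.60, 76.40, 66.20, 57.00, 48.80, 41.60, 35.40, 30.20, 0.00 cfs; ΣQ_DR = 404.0 cfs.
V = ΣQ_DR · Δt = 404.0 × 1800 s = 7.272 × 10^5 ft³.
Over A = 0.131 mi², depth = V / A = 2.39 in.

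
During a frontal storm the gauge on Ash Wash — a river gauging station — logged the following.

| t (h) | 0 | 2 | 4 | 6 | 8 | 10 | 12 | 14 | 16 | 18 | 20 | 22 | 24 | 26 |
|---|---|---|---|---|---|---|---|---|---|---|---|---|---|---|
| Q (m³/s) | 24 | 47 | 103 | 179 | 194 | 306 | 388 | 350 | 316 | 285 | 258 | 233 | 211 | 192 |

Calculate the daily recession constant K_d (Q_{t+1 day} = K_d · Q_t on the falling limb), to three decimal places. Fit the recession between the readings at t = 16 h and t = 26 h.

K_d ≈ 0.302

Between t = 16 h and t = 26 h the flow falls from 316 to 192 m³/s over 5×2 h = 10 h.
Per-interval ratio K = (192/316)^(1/5) = 0.9052; K_d = K^(24/2) = 0.302.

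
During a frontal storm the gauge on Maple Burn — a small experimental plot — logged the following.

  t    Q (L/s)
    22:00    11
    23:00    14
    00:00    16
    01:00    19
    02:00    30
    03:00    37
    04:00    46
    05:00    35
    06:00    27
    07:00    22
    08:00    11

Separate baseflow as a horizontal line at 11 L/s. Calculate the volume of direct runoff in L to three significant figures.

V ≈ 5.29 × 10^5 L

Direct-runoff ordinates (Q − Q_b): 0.0, 3.0, 5.0, 8.0, 19.0, 26.0, 35.0, 24.0, 16.0, 11.0, 0.0 L/s.
ΣQ_DR = 147.0 L/s.
With Δt = 1 h = 3600 s, V = ΣQ_DR · Δt = 147.0 × 3600 = 5.29 × 10^5 L.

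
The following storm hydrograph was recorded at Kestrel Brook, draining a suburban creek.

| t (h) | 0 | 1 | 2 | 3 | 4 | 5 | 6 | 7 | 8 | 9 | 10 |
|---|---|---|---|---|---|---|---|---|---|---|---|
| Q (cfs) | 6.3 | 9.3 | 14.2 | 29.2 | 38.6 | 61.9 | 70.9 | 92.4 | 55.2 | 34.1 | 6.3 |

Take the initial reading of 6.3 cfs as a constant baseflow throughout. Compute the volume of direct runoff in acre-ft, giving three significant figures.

Direct-runoff ordinates (Q − Q_b): 0.0, 3.0, 7.9, 22.9, 32.3, 55.6, 64.6, 86.1, 48.9, 27.8, 0.0 cfs.
ΣQ_DR = 349.1 cfs.
With Δt = 1 h = 3600 s, V = ΣQ_DR · Δt = 349.1 × 3600 = 1.26 × 10^6 ft³ = 28.9 acre-ft.

V ≈ 28.9 acre-ft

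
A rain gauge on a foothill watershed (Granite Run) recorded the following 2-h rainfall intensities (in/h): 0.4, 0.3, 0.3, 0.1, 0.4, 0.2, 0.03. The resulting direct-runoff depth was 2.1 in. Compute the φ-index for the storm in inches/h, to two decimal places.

Only the 5 blocks with intensity above φ contribute runoff: 0.4, 0.3, 0.3, 0.4, 0.2 in/h.
Σ(I−φ)·Δt = d  ⇒  (0.4+0.3+0.3+0.4+0.2 − 5φ)·2 = 2.1
φ = (1.600 − 2.1/2) / 5 = 0.11 in/h.

φ ≈ 0.11 in/h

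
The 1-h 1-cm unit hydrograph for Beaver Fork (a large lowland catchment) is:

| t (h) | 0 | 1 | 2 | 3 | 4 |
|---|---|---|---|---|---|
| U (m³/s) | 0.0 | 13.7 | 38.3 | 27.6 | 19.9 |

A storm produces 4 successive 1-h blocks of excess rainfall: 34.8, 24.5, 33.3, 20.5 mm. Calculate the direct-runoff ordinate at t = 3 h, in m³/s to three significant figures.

By discrete convolution, Q_j = Σ (P_i / 10 mm) · U_{j−i}.
At t = 3 h (j=3): Q = (34.8/10)·27.6 + (24.5/10)·38.3 + (33.3/10)·13.7 + (20.5/10)·0.0 = 236 m³/s.

Q ≈ 236 m³/s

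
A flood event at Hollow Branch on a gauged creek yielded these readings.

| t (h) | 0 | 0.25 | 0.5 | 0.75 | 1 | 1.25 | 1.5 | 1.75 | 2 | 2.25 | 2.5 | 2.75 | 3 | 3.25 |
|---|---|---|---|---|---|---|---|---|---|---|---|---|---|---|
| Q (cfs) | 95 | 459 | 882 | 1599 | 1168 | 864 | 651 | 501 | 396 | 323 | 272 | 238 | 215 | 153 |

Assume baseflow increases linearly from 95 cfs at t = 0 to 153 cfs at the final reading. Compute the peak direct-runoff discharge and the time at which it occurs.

Subtracting baseflow gives direct-runoff ordinates: 0.00, 359.54, 778.08, 1490.62, 1055.15, 746.69, 529.23, 374.77, 265.31, 187.85, 132.38, 93.92, 66.46, 0.00 cfs.
The maximum is 1490.62 cfs, occurring at the reading for t = 0.75 h.

Q_p = 1490.62 cfs at t = 0.75 h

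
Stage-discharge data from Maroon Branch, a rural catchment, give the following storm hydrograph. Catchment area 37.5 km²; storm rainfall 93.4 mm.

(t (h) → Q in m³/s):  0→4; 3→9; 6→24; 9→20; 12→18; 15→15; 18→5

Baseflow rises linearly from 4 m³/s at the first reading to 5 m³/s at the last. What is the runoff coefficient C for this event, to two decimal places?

C ≈ 0.20

ΣQ_DR = 63.50 m³/s; V = ΣQ_DR·Δt = 6.858 × 10^5 m³.
Runoff depth d = V / A = 18.29 mm.
C = d / P = 18.29 / 93.4 = 0.20.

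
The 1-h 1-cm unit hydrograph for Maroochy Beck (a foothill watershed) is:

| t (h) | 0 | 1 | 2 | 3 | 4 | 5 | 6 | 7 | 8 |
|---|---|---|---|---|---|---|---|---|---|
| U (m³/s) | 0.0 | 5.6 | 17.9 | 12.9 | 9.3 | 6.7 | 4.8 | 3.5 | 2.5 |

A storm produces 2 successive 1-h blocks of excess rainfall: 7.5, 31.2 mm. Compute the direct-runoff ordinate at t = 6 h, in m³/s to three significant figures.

Q ≈ 24.5 m³/s

By discrete convolution, Q_j = Σ (P_i / 10 mm) · U_{j−i}.
At t = 6 h (j=6): Q = (7.5/10)·4.8 + (31.2/10)·6.7 = 24.5 m³/s.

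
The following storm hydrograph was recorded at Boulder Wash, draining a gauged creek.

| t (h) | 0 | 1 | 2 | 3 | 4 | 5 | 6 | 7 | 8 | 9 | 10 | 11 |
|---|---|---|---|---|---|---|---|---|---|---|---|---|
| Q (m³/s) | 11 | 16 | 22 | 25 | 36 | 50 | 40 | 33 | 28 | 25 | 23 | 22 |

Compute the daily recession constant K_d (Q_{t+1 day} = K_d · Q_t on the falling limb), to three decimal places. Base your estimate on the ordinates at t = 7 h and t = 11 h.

Between t = 7 h and t = 11 h the flow falls from 33 to 22 m³/s over 4×1 h = 4 h.
Per-interval ratio K = (22/33)^(1/4) = 0.9036; K_d = K^(24/1) = 0.088.

K_d ≈ 0.088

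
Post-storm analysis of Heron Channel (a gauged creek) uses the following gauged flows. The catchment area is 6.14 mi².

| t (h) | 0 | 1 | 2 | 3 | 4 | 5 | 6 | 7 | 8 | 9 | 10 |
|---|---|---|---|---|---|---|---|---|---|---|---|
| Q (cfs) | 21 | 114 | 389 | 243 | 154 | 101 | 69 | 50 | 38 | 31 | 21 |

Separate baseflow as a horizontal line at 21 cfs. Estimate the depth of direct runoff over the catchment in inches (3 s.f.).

Direct runoff: 0.0, 93.0, 368.0, 222.0, 133.0, 80.0, 48.0, 29.0, 17.0, 10.0, 0.0 cfs; ΣQ_DR = 1000 cfs.
V = ΣQ_DR · Δt = 1000 × 3600 s = 3.600 × 10^6 ft³.
Over A = 6.14 mi², depth = V / A = 0.252 in.

d ≈ 0.252 in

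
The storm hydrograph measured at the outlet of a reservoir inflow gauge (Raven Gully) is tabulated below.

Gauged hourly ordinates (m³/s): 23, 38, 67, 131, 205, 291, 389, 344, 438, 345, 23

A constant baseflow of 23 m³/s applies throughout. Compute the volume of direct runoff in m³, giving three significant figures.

V ≈ 7.35 × 10^6 m³

Direct-runoff ordinates (Q − Q_b): 0.0, 15.0, 44.0, 108.0, 182.0, 268.0, 366.0, 321.0, 415.0, 322.0, 0.0 m³/s.
ΣQ_DR = 2041 m³/s.
With Δt = 1 h = 3600 s, V = ΣQ_DR · Δt = 2041 × 3600 = 7.35 × 10^6 m³.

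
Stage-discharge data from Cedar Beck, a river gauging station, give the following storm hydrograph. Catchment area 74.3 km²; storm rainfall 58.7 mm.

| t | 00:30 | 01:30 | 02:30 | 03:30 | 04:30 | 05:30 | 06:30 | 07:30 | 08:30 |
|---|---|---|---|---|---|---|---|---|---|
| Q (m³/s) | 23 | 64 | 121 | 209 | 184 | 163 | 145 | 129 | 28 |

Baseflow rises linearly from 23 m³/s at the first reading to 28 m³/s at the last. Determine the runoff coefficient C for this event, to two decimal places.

C ≈ 0.69

ΣQ_DR = 836.5 m³/s; V = ΣQ_DR·Δt = 3.011 × 10^6 m³.
Runoff depth d = V / A = 40.53 mm.
C = d / P = 40.53 / 58.7 = 0.69.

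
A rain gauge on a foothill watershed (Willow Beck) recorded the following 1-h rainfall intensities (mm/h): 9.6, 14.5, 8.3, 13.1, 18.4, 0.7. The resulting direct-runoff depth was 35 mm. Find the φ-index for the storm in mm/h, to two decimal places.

φ ≈ 5.78 mm/h

Only the 5 blocks with intensity above φ contribute runoff: 9.6, 14.5, 8.3, 13.1, 18.4 mm/h.
Σ(I−φ)·Δt = d  ⇒  (9.6+14.5+8.3+13.1+18.4 − 5φ)·1 = 35
φ = (63.90 − 35/1) / 5 = 5.78 mm/h.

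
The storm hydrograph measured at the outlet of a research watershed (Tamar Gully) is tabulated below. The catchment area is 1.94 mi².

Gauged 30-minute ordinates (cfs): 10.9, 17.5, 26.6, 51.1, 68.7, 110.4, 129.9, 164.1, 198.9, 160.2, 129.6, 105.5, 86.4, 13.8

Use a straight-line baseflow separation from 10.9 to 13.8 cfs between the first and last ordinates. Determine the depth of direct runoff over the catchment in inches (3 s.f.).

d ≈ 0.440 in

Direct runoff: 0.00, 6.38, 15.25, 39.53, 56.91, 98.38, 117.66, 151.64, 186.22, 147.29, 116.47, 92.15, 72.82, 0.00 cfs; ΣQ_DR = 1101 cfs.
V = ΣQ_DR · Δt = 1101 × 1800 s = 1.981 × 10^6 ft³.
Over A = 1.94 mi², depth = V / A = 0.440 in.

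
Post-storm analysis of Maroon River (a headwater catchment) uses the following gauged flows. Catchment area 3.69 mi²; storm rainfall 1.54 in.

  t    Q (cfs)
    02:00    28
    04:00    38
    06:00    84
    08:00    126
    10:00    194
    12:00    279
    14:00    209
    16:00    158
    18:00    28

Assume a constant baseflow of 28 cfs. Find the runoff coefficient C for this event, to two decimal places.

ΣQ_DR = 892.0 cfs; V = ΣQ_DR·Δt = 6.422 × 10^6 ft³.
Runoff depth d = V / A = 0.7492 in.
C = d / P = 0.7492 / 1.54 = 0.49.

C ≈ 0.49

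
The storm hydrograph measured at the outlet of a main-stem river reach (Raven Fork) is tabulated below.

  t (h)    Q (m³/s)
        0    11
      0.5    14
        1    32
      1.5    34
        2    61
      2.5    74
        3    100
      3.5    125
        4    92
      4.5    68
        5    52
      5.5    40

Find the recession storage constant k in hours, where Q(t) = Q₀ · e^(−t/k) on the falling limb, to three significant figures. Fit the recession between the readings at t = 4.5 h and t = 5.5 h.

k ≈ 1.88 h

On the falling limb, Q drops from 68 to 40 m³/s between t = 4.5 h and t = 5.5 h (Δt = 1 h).
k = −Δt / ln(Q₂/Q₁) = −1 / ln(40/68) = 1.88 h.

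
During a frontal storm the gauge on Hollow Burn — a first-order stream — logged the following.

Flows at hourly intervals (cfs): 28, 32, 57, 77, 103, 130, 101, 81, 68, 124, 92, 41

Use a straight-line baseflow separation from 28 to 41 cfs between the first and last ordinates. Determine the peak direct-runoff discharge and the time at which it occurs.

Subtracting baseflow gives direct-runoff ordinates: 0.00, 2.82, 26.64, 45.45, 70.27, 96.09, 65.91, 44.73, 30.55, 85.36, 52.18, 0.00 cfs.
The maximum is 96.09 cfs, occurring at the reading for t = 5 h.

Q_p = 96.09 cfs at t = 5 h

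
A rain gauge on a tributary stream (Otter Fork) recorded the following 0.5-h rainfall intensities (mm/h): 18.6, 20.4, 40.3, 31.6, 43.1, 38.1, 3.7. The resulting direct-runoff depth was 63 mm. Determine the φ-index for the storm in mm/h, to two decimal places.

Only the 6 blocks with intensity above φ contribute runoff: 18.6, 20.4, 40.3, 31.6, 43.1, 38.1 mm/h.
Σ(I−φ)·Δt = d  ⇒  (18.6+20.4+40.3+31.6+43.1+38.1 − 6φ)·0.5 = 63
φ = (192.1 − 63/0.5) / 6 = 11.02 mm/h.

φ ≈ 11.02 mm/h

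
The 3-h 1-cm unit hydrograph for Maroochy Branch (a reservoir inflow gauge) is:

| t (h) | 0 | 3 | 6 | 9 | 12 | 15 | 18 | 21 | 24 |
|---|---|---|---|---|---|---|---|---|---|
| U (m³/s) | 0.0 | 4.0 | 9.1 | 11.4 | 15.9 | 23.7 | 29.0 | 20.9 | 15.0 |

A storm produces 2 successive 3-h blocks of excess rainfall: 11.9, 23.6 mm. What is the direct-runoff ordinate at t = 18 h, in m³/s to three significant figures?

Q ≈ 90.4 m³/s

By discrete convolution, Q_j = Σ (P_i / 10 mm) · U_{j−i}.
At t = 18 h (j=6): Q = (11.9/10)·29.0 + (23.6/10)·23.7 = 90.4 m³/s.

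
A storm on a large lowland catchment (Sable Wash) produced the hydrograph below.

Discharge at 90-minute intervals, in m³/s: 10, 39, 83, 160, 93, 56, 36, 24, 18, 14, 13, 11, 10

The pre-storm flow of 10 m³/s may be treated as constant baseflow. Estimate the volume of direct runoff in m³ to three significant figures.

Direct-runoff ordinates (Q − Q_b): 0.0, 29.0, 73.0, 150.0, 83.0, 46.0, 26.0, 14.0, 8.0, 4.0, 3.0, 1.0, 0.0 m³/s.
ΣQ_DR = 437.0 m³/s.
With Δt = 1.5 h = 5400 s, V = ΣQ_DR · Δt = 437.0 × 5400 = 2.36 × 10^6 m³.

V ≈ 2.36 × 10^6 m³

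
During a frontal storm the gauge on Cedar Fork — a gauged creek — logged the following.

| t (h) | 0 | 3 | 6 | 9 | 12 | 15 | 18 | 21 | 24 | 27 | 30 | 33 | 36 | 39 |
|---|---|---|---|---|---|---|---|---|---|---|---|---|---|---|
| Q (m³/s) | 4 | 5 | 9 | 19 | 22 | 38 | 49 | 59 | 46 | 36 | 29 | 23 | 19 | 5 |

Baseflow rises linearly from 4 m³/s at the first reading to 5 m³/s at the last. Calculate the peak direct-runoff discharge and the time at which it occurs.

Q_p = 54.46 m³/s at t = 21 h

Subtracting baseflow gives direct-runoff ordinates: 0.00, 0.92, 4.85, 14.77, 17.69, 33.62, 44.54, 54.46, 41.38, 31.31, 24.23, 18.15, 14.08, 0.00 m³/s.
The maximum is 54.46 m³/s, occurring at the reading for t = 21 h.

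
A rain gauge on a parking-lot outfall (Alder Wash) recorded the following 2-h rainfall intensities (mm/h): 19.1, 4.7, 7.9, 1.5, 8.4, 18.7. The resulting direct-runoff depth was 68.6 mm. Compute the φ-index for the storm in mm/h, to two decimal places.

Only the 4 blocks with intensity above φ contribute runoff: 19.1, 7.9, 8.4, 18.7 mm/h.
Σ(I−φ)·Δt = d  ⇒  (19.1+7.9+8.4+18.7 − 4φ)·2 = 68.6
φ = (54.10 − 68.6/2) / 4 = 4.95 mm/h.

φ ≈ 4.95 mm/h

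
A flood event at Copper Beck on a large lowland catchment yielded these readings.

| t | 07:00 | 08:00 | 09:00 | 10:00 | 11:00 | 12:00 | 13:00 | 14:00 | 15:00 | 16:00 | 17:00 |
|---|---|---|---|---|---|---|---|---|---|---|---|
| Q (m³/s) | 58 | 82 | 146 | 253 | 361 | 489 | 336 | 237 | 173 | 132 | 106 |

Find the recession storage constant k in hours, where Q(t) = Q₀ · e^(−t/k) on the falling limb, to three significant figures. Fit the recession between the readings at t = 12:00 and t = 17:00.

On the falling limb, Q drops from 489 to 106 m³/s between t = 12:00 and t = 17:00 (Δt = 5 h).
k = −Δt / ln(Q₂/Q₁) = −5 / ln(106/489) = 3.27 h.

k ≈ 3.27 h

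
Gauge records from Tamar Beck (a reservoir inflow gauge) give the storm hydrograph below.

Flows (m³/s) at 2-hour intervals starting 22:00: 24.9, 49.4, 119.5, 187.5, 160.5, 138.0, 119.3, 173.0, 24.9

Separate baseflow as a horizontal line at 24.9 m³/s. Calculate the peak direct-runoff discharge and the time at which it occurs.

Subtracting baseflow gives direct-runoff ordinates: 0.0, 24.5, 94.6, 162.6, 135.6, 113.1, 94.4, 148.1, 0.0 m³/s.
The maximum is 162.6 m³/s, occurring at the reading for t = 04:00.

Q_p = 162.6 m³/s at t = 04:00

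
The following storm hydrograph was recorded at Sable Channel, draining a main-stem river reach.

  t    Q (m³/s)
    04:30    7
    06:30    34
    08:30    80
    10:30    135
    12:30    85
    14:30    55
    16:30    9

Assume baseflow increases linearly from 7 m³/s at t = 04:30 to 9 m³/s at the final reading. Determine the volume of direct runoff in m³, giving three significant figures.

Direct-runoff ordinates (Q − Q_b): 0.00, 26.67, 72.33, 127.00, 76.67, 46.33, 0.00 m³/s.
ΣQ_DR = 349.0 m³/s.
With Δt = 2 h = 7200 s, V = ΣQ_DR · Δt = 349.0 × 7200 = 2.51 × 10^6 m³.

V ≈ 2.51 × 10^6 m³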